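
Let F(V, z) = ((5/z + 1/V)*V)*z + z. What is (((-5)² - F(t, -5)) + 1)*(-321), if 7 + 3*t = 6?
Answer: -12091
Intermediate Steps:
t = -⅓ (t = -7/3 + (⅓)*6 = -7/3 + 2 = -⅓ ≈ -0.33333)
F(V, z) = z + V*z*(1/V + 5/z) (F(V, z) = ((5/z + 1/V)*V)*z + z = ((1/V + 5/z)*V)*z + z = (V*(1/V + 5/z))*z + z = V*z*(1/V + 5/z) + z = z + V*z*(1/V + 5/z))
(((-5)² - F(t, -5)) + 1)*(-321) = (((-5)² - (2*(-5) + 5*(-⅓))) + 1)*(-321) = ((25 - (-10 - 5/3)) + 1)*(-321) = ((25 - 1*(-35/3)) + 1)*(-321) = ((25 + 35/3) + 1)*(-321) = (110/3 + 1)*(-321) = (113/3)*(-321) = -12091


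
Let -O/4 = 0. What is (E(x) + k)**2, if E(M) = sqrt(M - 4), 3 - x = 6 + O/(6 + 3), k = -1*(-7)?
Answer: (7 + I*sqrt(7))**2 ≈ 42.0 + 37.041*I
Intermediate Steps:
O = 0 (O = -4*0 = 0)
k = 7
x = -3 (x = 3 - (6 + 0/(6 + 3)) = 3 - (6 + 0/9) = 3 - (6 + 0*(1/9)) = 3 - (6 + 0) = 3 - 1*6 = 3 - 6 = -3)
E(M) = sqrt(-4 + M)
(E(x) + k)**2 = (sqrt(-4 - 3) + 7)**2 = (sqrt(-7) + 7)**2 = (I*sqrt(7) + 7)**2 = (7 + I*sqrt(7))**2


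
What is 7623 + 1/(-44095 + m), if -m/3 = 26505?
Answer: 942279029/123610 ≈ 7623.0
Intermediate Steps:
m = -79515 (m = -3*26505 = -79515)
7623 + 1/(-44095 + m) = 7623 + 1/(-44095 - 79515) = 7623 + 1/(-123610) = 7623 - 1/123610 = 942279029/123610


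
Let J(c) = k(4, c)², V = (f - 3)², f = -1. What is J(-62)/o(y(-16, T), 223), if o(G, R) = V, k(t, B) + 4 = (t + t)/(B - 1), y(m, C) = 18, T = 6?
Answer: 4225/3969 ≈ 1.0645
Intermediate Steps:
V = 16 (V = (-1 - 3)² = (-4)² = 16)
k(t, B) = -4 + 2*t/(-1 + B) (k(t, B) = -4 + (t + t)/(B - 1) = -4 + (2*t)/(-1 + B) = -4 + 2*t/(-1 + B))
o(G, R) = 16
J(c) = 4*(6 - 2*c)²/(-1 + c)² (J(c) = (2*(2 + 4 - 2*c)/(-1 + c))² = (2*(6 - 2*c)/(-1 + c))² = 4*(6 - 2*c)²/(-1 + c)²)
J(-62)/o(y(-16, T), 223) = (16*(3 - 1*(-62))²/(-1 - 62)²)/16 = (16*(3 + 62)²/(-63)²)*(1/16) = (16*(1/3969)*65²)*(1/16) = (16*(1/3969)*4225)*(1/16) = (67600/3969)*(1/16) = 4225/3969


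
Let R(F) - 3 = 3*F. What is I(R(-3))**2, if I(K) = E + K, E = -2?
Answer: 64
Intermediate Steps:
R(F) = 3 + 3*F
I(K) = -2 + K
I(R(-3))**2 = (-2 + (3 + 3*(-3)))**2 = (-2 + (3 - 9))**2 = (-2 - 6)**2 = (-8)**2 = 64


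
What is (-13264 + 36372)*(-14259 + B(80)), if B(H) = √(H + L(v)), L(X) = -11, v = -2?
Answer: -329496972 + 23108*√69 ≈ -3.2931e+8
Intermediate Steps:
B(H) = √(-11 + H) (B(H) = √(H - 11) = √(-11 + H))
(-13264 + 36372)*(-14259 + B(80)) = (-13264 + 36372)*(-14259 + √(-11 + 80)) = 23108*(-14259 + √69) = -329496972 + 23108*√69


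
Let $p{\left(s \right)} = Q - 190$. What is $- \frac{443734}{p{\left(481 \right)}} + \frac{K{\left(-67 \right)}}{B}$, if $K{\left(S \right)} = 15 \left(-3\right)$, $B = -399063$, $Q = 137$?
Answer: $\frac{59025941209}{7050113} \approx 8372.3$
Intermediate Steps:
$p{\left(s \right)} = -53$ ($p{\left(s \right)} = 137 - 190 = -53$)
$K{\left(S \right)} = -45$
$- \frac{443734}{p{\left(481 \right)}} + \frac{K{\left(-67 \right)}}{B} = - \frac{443734}{-53} - \frac{45}{-399063} = \left(-443734\right) \left(- \frac{1}{53}\right) - - \frac{15}{133021} = \frac{443734}{53} + \frac{15}{133021} = \frac{59025941209}{7050113}$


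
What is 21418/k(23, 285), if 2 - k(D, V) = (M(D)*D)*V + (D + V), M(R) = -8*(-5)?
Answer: -10709/131253 ≈ -0.081591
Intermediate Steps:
M(R) = 40
k(D, V) = 2 - D - V - 40*D*V (k(D, V) = 2 - ((40*D)*V + (D + V)) = 2 - (40*D*V + (D + V)) = 2 - (D + V + 40*D*V) = 2 + (-D - V - 40*D*V) = 2 - D - V - 40*D*V)
21418/k(23, 285) = 21418/(2 - 1*23 - 1*285 - 40*23*285) = 21418/(2 - 23 - 285 - 262200) = 21418/(-262506) = 21418*(-1/262506) = -10709/131253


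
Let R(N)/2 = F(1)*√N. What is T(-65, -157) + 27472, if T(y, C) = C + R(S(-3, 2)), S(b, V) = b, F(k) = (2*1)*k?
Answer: 27315 + 4*I*√3 ≈ 27315.0 + 6.9282*I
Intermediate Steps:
F(k) = 2*k
R(N) = 4*√N (R(N) = 2*((2*1)*√N) = 2*(2*√N) = 4*√N)
T(y, C) = C + 4*I*√3 (T(y, C) = C + 4*√(-3) = C + 4*(I*√3) = C + 4*I*√3)
T(-65, -157) + 27472 = (-157 + 4*I*√3) + 27472 = 27315 + 4*I*√3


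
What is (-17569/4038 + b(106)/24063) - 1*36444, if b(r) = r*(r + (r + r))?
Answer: -1180472904293/32388798 ≈ -36447.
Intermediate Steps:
b(r) = 3*r² (b(r) = r*(r + 2*r) = r*(3*r) = 3*r²)
(-17569/4038 + b(106)/24063) - 1*36444 = (-17569/4038 + (3*106²)/24063) - 1*36444 = (-17569*1/4038 + (3*11236)*(1/24063)) - 36444 = (-17569/4038 + 33708*(1/24063)) - 36444 = (-17569/4038 + 11236/8021) - 36444 = -95549981/32388798 - 36444 = -1180472904293/32388798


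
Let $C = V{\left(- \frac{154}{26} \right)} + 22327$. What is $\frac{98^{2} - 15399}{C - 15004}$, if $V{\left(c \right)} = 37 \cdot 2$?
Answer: $- \frac{5795}{7397} \approx -0.78343$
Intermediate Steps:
$V{\left(c \right)} = 74$
$C = 22401$ ($C = 74 + 22327 = 22401$)
$\frac{98^{2} - 15399}{C - 15004} = \frac{98^{2} - 15399}{22401 - 15004} = \frac{9604 - 15399}{7397} = \left(-5795\right) \frac{1}{7397} = - \frac{5795}{7397}$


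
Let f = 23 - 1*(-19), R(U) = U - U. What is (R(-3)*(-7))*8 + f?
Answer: 42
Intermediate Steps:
R(U) = 0
f = 42 (f = 23 + 19 = 42)
(R(-3)*(-7))*8 + f = (0*(-7))*8 + 42 = 0*8 + 42 = 0 + 42 = 42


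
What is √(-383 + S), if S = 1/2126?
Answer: 3*I*√192345598/2126 ≈ 19.57*I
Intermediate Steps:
S = 1/2126 ≈ 0.00047037
√(-383 + S) = √(-383 + 1/2126) = √(-814257/2126) = 3*I*√192345598/2126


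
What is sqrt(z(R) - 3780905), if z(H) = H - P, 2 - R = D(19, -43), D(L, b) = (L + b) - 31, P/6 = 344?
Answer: 16*I*sqrt(14777) ≈ 1945.0*I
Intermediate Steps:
P = 2064 (P = 6*344 = 2064)
D(L, b) = -31 + L + b
R = 57 (R = 2 - (-31 + 19 - 43) = 2 - 1*(-55) = 2 + 55 = 57)
z(H) = -2064 + H (z(H) = H - 1*2064 = H - 2064 = -2064 + H)
sqrt(z(R) - 3780905) = sqrt((-2064 + 57) - 3780905) = sqrt(-2007 - 3780905) = sqrt(-3782912) = 16*I*sqrt(14777)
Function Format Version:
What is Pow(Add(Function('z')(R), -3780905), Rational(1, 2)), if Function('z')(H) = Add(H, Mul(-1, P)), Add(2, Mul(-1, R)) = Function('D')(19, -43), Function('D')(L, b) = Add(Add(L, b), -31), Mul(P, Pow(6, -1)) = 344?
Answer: Mul(16, I, Pow(14777, Rational(1, 2))) ≈ Mul(1945.0, I)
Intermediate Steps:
P = 2064 (P = Mul(6, 344) = 2064)
Function('D')(L, b) = Add(-31, L, b)
R = 57 (R = Add(2, Mul(-1, Add(-31, 19, -43))) = Add(2, Mul(-1, -55)) = Add(2, 55) = 57)
Function('z')(H) = Add(-2064, H) (Function('z')(H) = Add(H, Mul(-1, 2064)) = Add(H, -2064) = Add(-2064, H))
Pow(Add(Function('z')(R), -3780905), Rational(1, 2)) = Pow(Add(Add(-2064, 57), -3780905), Rational(1, 2)) = Pow(Add(-2007, -3780905), Rational(1, 2)) = Pow(-3782912, Rational(1, 2)) = Mul(16, I, Pow(14777, Rational(1, 2)))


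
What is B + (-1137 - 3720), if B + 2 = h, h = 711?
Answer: -4148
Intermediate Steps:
B = 709 (B = -2 + 711 = 709)
B + (-1137 - 3720) = 709 + (-1137 - 3720) = 709 - 4857 = -4148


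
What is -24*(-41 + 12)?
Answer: 696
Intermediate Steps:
-24*(-41 + 12) = -24*(-29) = 696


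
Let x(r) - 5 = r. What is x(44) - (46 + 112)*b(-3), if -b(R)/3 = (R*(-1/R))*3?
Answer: -1373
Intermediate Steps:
x(r) = 5 + r
b(R) = 9 (b(R) = -3*R*(-1/R)*3 = -(-3)*3 = -3*(-3) = 9)
x(44) - (46 + 112)*b(-3) = (5 + 44) - (46 + 112)*9 = 49 - 158*9 = 49 - 1*1422 = 49 - 1422 = -1373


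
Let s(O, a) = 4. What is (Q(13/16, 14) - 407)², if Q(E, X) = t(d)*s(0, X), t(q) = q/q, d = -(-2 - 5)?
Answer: 162409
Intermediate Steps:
d = 7 (d = -1*(-7) = 7)
t(q) = 1
Q(E, X) = 4 (Q(E, X) = 1*4 = 4)
(Q(13/16, 14) - 407)² = (4 - 407)² = (-403)² = 162409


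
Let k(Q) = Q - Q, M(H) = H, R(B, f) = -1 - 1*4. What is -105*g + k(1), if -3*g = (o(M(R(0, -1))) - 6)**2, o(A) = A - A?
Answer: 1260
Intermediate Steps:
R(B, f) = -5 (R(B, f) = -1 - 4 = -5)
k(Q) = 0
o(A) = 0
g = -12 (g = -(0 - 6)**2/3 = -1/3*(-6)**2 = -1/3*36 = -12)
-105*g + k(1) = -105*(-12) + 0 = 1260 + 0 = 1260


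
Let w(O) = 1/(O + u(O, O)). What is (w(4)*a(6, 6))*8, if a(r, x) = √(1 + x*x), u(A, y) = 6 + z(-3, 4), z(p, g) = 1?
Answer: 8*√37/11 ≈ 4.4238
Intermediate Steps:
u(A, y) = 7 (u(A, y) = 6 + 1 = 7)
w(O) = 1/(7 + O) (w(O) = 1/(O + 7) = 1/(7 + O))
a(r, x) = √(1 + x²)
(w(4)*a(6, 6))*8 = (√(1 + 6²)/(7 + 4))*8 = (√(1 + 36)/11)*8 = (√37/11)*8 = 8*√37/11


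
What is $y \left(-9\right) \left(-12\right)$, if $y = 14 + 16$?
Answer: $3240$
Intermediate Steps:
$y = 30$
$y \left(-9\right) \left(-12\right) = 30 \left(-9\right) \left(-12\right) = \left(-270\right) \left(-12\right) = 3240$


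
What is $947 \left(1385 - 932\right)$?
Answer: $428991$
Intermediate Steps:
$947 \left(1385 - 932\right) = 947 \cdot 453 = 428991$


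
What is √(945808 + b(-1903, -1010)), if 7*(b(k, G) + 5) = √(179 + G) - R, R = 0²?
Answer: √(46344347 + 7*I*√831)/7 ≈ 972.52 + 0.0021173*I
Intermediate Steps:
R = 0
b(k, G) = -5 + √(179 + G)/7 (b(k, G) = -5 + (√(179 + G) - 1*0)/7 = -5 + (√(179 + G) + 0)/7 = -5 + √(179 + G)/7)
√(945808 + b(-1903, -1010)) = √(945808 + (-5 + √(179 - 1010)/7)) = √(945808 + (-5 + √(-831)/7)) = √(945808 + (-5 + (I*√831)/7)) = √(945808 + (-5 + I*√831/7)) = √(945803 + I*√831/7)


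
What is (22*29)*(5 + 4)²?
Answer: 51678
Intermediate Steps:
(22*29)*(5 + 4)² = 638*9² = 638*81 = 51678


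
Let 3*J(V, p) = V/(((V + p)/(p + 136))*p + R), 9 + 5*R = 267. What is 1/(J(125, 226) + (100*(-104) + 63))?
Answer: -735039/7597985018 ≈ -9.6741e-5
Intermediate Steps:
R = 258/5 (R = -9/5 + (1/5)*267 = -9/5 + 267/5 = 258/5 ≈ 51.600)
J(V, p) = V/(3*(258/5 + p*(V + p)/(136 + p))) (J(V, p) = (V/(((V + p)/(p + 136))*p + 258/5))/3 = (V/(((V + p)/(136 + p))*p + 258/5))/3 = (V/(p*(V + p)/(136 + p) + 258/5))/3 = (V/(258/5 + p*(V + p)/(136 + p)))/3 = V/(3*(258/5 + p*(V + p)/(136 + p))))
1/(J(125, 226) + (100*(-104) + 63)) = 1/((5/3)*125*(136 + 226)/(35088 + 5*226**2 + 258*226 + 5*125*226) + (100*(-104) + 63)) = 1/((5/3)*125*362/(35088 + 5*51076 + 58308 + 141250) + (-10400 + 63)) = 1/((5/3)*125*362/(35088 + 255380 + 58308 + 141250) - 10337) = 1/((5/3)*125*362/490026 - 10337) = 1/((5/3)*125*(1/490026)*362 - 10337) = 1/(113125/735039 - 10337) = 1/(-7597985018/735039) = -735039/7597985018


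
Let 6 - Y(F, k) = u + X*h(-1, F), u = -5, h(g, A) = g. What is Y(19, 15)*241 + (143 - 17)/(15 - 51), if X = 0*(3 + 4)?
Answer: 5295/2 ≈ 2647.5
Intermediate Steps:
X = 0 (X = 0*7 = 0)
Y(F, k) = 11 (Y(F, k) = 6 - (-5 + 0*(-1)) = 6 - (-5 + 0) = 6 - 1*(-5) = 6 + 5 = 11)
Y(19, 15)*241 + (143 - 17)/(15 - 51) = 11*241 + (143 - 17)/(15 - 51) = 2651 + 126/(-36) = 2651 + 126*(-1/36) = 2651 - 7/2 = 5295/2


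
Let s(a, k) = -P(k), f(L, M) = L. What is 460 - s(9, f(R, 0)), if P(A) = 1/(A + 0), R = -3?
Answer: 1379/3 ≈ 459.67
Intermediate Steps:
P(A) = 1/A
s(a, k) = -1/k
460 - s(9, f(R, 0)) = 460 - (-1)/(-3) = 460 - (-1)*(-1)/3 = 460 - 1*1/3 = 460 - 1/3 = 1379/3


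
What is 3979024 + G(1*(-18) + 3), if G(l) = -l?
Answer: 3979039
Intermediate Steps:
3979024 + G(1*(-18) + 3) = 3979024 - (1*(-18) + 3) = 3979024 - (-18 + 3) = 3979024 - 1*(-15) = 3979024 + 15 = 3979039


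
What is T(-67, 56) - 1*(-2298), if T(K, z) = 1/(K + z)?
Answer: 25277/11 ≈ 2297.9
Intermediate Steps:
T(-67, 56) - 1*(-2298) = 1/(-67 + 56) - 1*(-2298) = 1/(-11) + 2298 = -1/11 + 2298 = 25277/11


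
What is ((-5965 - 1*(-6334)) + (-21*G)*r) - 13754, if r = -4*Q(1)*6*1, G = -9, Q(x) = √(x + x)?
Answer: -13385 - 4536*√2 ≈ -19800.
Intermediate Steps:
Q(x) = √2*√x (Q(x) = √(2*x) = √2*√x)
r = -24*√2 (r = -4*(√2*√1)*6*1 = -4*(√2*1)*6*1 = -4*√2*6*1 = -4*6*√2*1 = -24*√2*1 = -24*√2 ≈ -33.941)
((-5965 - 1*(-6334)) + (-21*G)*r) - 13754 = ((-5965 - 1*(-6334)) + (-21*(-9))*(-24*√2)) - 13754 = ((-5965 + 6334) + 189*(-24*√2)) - 13754 = (369 - 4536*√2) - 13754 = -13385 - 4536*√2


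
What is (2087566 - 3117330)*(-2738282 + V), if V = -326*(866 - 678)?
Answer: 2882896401480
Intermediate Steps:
V = -61288 (V = -326*188 = -61288)
(2087566 - 3117330)*(-2738282 + V) = (2087566 - 3117330)*(-2738282 - 61288) = -1029764*(-2799570) = 2882896401480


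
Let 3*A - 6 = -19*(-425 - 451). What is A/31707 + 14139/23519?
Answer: 192945241/248572311 ≈ 0.77621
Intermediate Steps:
A = 5550 (A = 2 + (-19*(-425 - 451))/3 = 2 + (-19*(-876))/3 = 2 + (⅓)*16644 = 2 + 5548 = 5550)
A/31707 + 14139/23519 = 5550/31707 + 14139/23519 = 5550*(1/31707) + 14139*(1/23519) = 1850/10569 + 14139/23519 = 192945241/248572311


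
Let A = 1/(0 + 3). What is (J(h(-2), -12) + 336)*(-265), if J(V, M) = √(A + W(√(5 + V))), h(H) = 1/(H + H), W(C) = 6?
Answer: -89040 - 265*√57/3 ≈ -89707.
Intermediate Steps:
A = ⅓ (A = 1/3 = ⅓ ≈ 0.33333)
h(H) = 1/(2*H)
J(V, M) = √57/3 (J(V, M) = √(⅓ + 6) = √(19/3) = √57/3)
(J(h(-2), -12) + 336)*(-265) = (√57/3 + 336)*(-265) = (336 + √57/3)*(-265) = -89040 - 265*√57/3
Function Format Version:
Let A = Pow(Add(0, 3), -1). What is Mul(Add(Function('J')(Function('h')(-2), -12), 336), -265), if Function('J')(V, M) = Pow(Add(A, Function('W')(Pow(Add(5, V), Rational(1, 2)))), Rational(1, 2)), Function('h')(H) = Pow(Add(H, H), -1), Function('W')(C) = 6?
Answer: Add(-89040, Mul(Rational(-265, 3), Pow(57, Rational(1, 2)))) ≈ -89707.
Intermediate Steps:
A = Rational(1, 3) (A = Pow(3, -1) = Rational(1, 3) ≈ 0.33333)
Function('h')(H) = Mul(Rational(1, 2), Pow(H, -1)) (Function('h')(H) = Pow(Mul(2, H), -1) = Mul(Rational(1, 2), Pow(H, -1)))
Function('J')(V, M) = Mul(Rational(1, 3), Pow(57, Rational(1, 2))) (Function('J')(V, M) = Pow(Add(Rational(1, 3), 6), Rational(1, 2)) = Pow(Rational(19, 3), Rational(1, 2)) = Mul(Rational(1, 3), Pow(57, Rational(1, 2))))
Mul(Add(Function('J')(Function('h')(-2), -12), 336), -265) = Mul(Add(Mul(Rational(1, 3), Pow(57, Rational(1, 2))), 336), -265) = Mul(Add(336, Mul(Rational(1, 3), Pow(57, Rational(1, 2)))), -265) = Add(-89040, Mul(Rational(-265, 3), Pow(57, Rational(1, 2))))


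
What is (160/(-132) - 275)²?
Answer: 83083225/1089 ≈ 76293.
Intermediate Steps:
(160/(-132) - 275)² = (160*(-1/132) - 275)² = (-40/33 - 275)² = (-9115/33)² = 83083225/1089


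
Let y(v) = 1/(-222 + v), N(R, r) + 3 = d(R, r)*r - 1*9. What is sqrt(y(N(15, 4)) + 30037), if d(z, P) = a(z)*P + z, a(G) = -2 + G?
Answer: sqrt(34722806)/34 ≈ 173.31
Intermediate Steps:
d(z, P) = z + P*(-2 + z) (d(z, P) = (-2 + z)*P + z = P*(-2 + z) + z = z + P*(-2 + z))
N(R, r) = -12 + r*(R + r*(-2 + R)) (N(R, r) = -3 + ((R + r*(-2 + R))*r - 1*9) = -3 + (r*(R + r*(-2 + R)) - 9) = -3 + (-9 + r*(R + r*(-2 + R))) = -12 + r*(R + r*(-2 + R)))
sqrt(y(N(15, 4)) + 30037) = sqrt(1/(-222 + (-12 + 4*(15 + 4*(-2 + 15)))) + 30037) = sqrt(1/(-222 + (-12 + 4*(15 + 4*13))) + 30037) = sqrt(1/(-222 + (-12 + 4*(15 + 52))) + 30037) = sqrt(1/(-222 + (-12 + 4*67)) + 30037) = sqrt(1/(-222 + (-12 + 268)) + 30037) = sqrt(1/(-222 + 256) + 30037) = sqrt(1/34 + 30037) = sqrt(1021259/34) = sqrt(34722806)/34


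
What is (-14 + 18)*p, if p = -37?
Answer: -148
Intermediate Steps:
(-14 + 18)*p = (-14 + 18)*(-37) = 4*(-37) = -148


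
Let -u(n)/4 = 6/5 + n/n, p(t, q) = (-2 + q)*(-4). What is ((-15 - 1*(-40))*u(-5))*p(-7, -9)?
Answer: -9680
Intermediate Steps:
p(t, q) = 8 - 4*q
u(n) = -44/5 (u(n) = -4*(6/5 + n/n) = -4*(6*(⅕) + 1) = -4*(6/5 + 1) = -4*11/5 = -44/5)
((-15 - 1*(-40))*u(-5))*p(-7, -9) = ((-15 - 1*(-40))*(-44/5))*(8 - 4*(-9)) = ((-15 + 40)*(-44/5))*(8 + 36) = (25*(-44/5))*44 = -220*44 = -9680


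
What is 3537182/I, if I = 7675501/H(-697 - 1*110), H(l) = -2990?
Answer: -10576174180/7675501 ≈ -1377.9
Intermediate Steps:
I = -7675501/2990 (I = 7675501/(-2990) = 7675501*(-1/2990) = -7675501/2990 ≈ -2567.1)
3537182/I = 3537182/(-7675501/2990) = 3537182*(-2990/7675501) = -10576174180/7675501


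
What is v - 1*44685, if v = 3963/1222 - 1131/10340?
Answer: -6006136473/134420 ≈ -44682.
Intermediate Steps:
v = 421227/134420 (v = 3963*(1/1222) - 1131*1/10340 = 3963/1222 - 1131/10340 = 421227/134420 ≈ 3.1337)
v - 1*44685 = 421227/134420 - 1*44685 = 421227/134420 - 44685 = -6006136473/134420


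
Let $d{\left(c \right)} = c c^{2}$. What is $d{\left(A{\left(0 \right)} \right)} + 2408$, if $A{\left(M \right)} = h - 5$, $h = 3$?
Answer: $2400$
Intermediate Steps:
$A{\left(M \right)} = -2$ ($A{\left(M \right)} = 3 - 5 = -2$)
$d{\left(c \right)} = c^{3}$
$d{\left(A{\left(0 \right)} \right)} + 2408 = \left(-2\right)^{3} + 2408 = -8 + 2408 = 2400$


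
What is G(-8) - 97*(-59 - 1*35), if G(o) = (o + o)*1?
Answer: 9102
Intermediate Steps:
G(o) = 2*o (G(o) = (2*o)*1 = 2*o)
G(-8) - 97*(-59 - 1*35) = 2*(-8) - 97*(-59 - 1*35) = -16 - 97*(-59 - 35) = -16 - 97*(-94) = -16 + 9118 = 9102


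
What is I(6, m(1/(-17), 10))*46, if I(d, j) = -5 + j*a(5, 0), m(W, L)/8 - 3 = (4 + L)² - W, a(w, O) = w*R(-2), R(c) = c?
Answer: -12457030/17 ≈ -7.3277e+5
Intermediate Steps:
a(w, O) = -2*w (a(w, O) = w*(-2) = -2*w)
m(W, L) = 24 - 8*W + 8*(4 + L)² (m(W, L) = 24 + 8*((4 + L)² - W) = 24 + (-8*W + 8*(4 + L)²) = 24 - 8*W + 8*(4 + L)²)
I(d, j) = -5 - 10*j (I(d, j) = -5 + j*(-2*5) = -5 + j*(-10) = -5 - 10*j)
I(6, m(1/(-17), 10))*46 = (-5 - 10*(24 - 8/(-17) + 8*(4 + 10)²))*46 = (-5 - 10*(24 - 8*(-1/17) + 8*14²))*46 = (-5 - 10*(24 + 8/17 + 8*196))*46 = (-5 - 10*(24 + 8/17 + 1568))*46 = (-5 - 10*27072/17)*46 = (-5 - 270720/17)*46 = -270805/17*46 = -12457030/17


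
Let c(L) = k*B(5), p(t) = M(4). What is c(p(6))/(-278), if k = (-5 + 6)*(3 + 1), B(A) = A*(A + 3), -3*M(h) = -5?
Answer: -80/139 ≈ -0.57554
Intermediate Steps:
M(h) = 5/3 (M(h) = -⅓*(-5) = 5/3)
B(A) = A*(3 + A)
k = 4 (k = 1*4 = 4)
p(t) = 5/3
c(L) = 160 (c(L) = 4*(5*(3 + 5)) = 4*(5*8) = 4*40 = 160)
c(p(6))/(-278) = 160/(-278) = 160*(-1/278) = -80/139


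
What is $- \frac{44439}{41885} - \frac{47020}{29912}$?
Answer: $- \frac{824673017}{313216030} \approx -2.6329$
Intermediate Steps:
$- \frac{44439}{41885} - \frac{47020}{29912} = \left(-44439\right) \frac{1}{41885} - \frac{11755}{7478} = - \frac{44439}{41885} - \frac{11755}{7478} = - \frac{824673017}{313216030}$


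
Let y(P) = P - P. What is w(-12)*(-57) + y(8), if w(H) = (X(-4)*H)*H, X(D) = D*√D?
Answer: 65664*I ≈ 65664.0*I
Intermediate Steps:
X(D) = D^(3/2)
y(P) = 0
w(H) = -8*I*H² (w(H) = ((-4)^(3/2)*H)*H = ((-8*I)*H)*H = (-8*I*H)*H = -8*I*H²)
w(-12)*(-57) + y(8) = -8*I*(-12)²*(-57) + 0 = -8*I*144*(-57) + 0 = -1152*I*(-57) + 0 = 65664*I + 0 = 65664*I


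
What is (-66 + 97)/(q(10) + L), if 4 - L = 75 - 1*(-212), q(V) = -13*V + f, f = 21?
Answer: -31/392 ≈ -0.079082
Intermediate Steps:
q(V) = 21 - 13*V (q(V) = -13*V + 21 = 21 - 13*V)
L = -283 (L = 4 - (75 - 1*(-212)) = 4 - (75 + 212) = 4 - 1*287 = 4 - 287 = -283)
(-66 + 97)/(q(10) + L) = (-66 + 97)/((21 - 13*10) - 283) = 31/((21 - 130) - 283) = 31/(-109 - 283) = 31/(-392) = 31*(-1/392) = -31/392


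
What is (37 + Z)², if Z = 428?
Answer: 216225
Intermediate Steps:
(37 + Z)² = (37 + 428)² = 465² = 216225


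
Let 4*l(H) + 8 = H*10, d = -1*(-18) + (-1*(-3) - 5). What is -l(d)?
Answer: -38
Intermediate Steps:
d = 16 (d = 18 + (3 - 5) = 18 - 2 = 16)
l(H) = -2 + 5*H/2 (l(H) = -2 + (H*10)/4 = -2 + (10*H)/4 = -2 + 5*H/2)
-l(d) = -(-2 + (5/2)*16) = -(-2 + 40) = -1*38 = -38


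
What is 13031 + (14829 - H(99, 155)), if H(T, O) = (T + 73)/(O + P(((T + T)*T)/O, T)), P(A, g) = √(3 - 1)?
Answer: 669254120/24023 + 172*√2/24023 ≈ 27859.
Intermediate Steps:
P(A, g) = √2
H(T, O) = (73 + T)/(O + √2) (H(T, O) = (T + 73)/(O + √2) = (73 + T)/(O + √2))
13031 + (14829 - H(99, 155)) = 13031 + (14829 - (73 + 99)/(155 + √2)) = 13031 + (14829 - 172/(155 + √2)) = 27860 - 172/(155 + √2)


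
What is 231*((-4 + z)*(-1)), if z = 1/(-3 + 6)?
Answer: 847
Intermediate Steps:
z = 1/3 ≈ 0.33333
231*((-4 + z)*(-1)) = 231*((-4 + 1/3)*(-1)) = 231*(-11/3*(-1)) = 231*(11/3) = 847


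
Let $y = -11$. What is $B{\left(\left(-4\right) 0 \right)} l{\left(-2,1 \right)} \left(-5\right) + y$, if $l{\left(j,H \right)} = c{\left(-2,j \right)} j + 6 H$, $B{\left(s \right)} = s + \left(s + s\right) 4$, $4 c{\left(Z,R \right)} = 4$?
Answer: $-11$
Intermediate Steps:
$c{\left(Z,R \right)} = 1$ ($c{\left(Z,R \right)} = \frac{1}{4} \cdot 4 = 1$)
$B{\left(s \right)} = 9 s$ ($B{\left(s \right)} = s + 2 s 4 = s + 8 s = 9 s$)
$l{\left(j,H \right)} = j + 6 H$ ($l{\left(j,H \right)} = 1 j + 6 H = j + 6 H$)
$B{\left(\left(-4\right) 0 \right)} l{\left(-2,1 \right)} \left(-5\right) + y = 9 \left(\left(-4\right) 0\right) \left(-2 + 6 \cdot 1\right) \left(-5\right) - 11 = 9 \cdot 0 \left(-2 + 6\right) \left(-5\right) - 11 = 0 \cdot 4 \left(-5\right) - 11 = 0 \left(-5\right) - 11 = 0 - 11 = -11$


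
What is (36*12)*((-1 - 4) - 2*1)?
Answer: -3024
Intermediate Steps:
(36*12)*((-1 - 4) - 2*1) = 432*(-5 - 2) = 432*(-7) = -3024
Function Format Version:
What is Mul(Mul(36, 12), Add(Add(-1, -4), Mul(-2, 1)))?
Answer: -3024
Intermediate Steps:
Mul(Mul(36, 12), Add(Add(-1, -4), Mul(-2, 1))) = Mul(432, Add(-5, -2)) = Mul(432, -7) = -3024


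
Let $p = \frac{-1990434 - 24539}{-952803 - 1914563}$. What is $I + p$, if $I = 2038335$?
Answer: $\frac{5844654490583}{2867366} \approx 2.0383 \cdot 10^{6}$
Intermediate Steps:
$p = \frac{2014973}{2867366}$ ($p = - \frac{2014973}{-2867366} = \left(-2014973\right) \left(- \frac{1}{2867366}\right) = \frac{2014973}{2867366} \approx 0.70273$)
$I + p = 2038335 + \frac{2014973}{2867366} = \frac{5844654490583}{2867366}$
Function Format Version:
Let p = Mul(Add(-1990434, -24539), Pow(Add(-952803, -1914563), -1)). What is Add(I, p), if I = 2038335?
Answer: Rational(5844654490583, 2867366) ≈ 2.0383e+6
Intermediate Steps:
p = Rational(2014973, 2867366) (p = Mul(-2014973, Pow(-2867366, -1)) = Mul(-2014973, Rational(-1, 2867366)) = Rational(2014973, 2867366) ≈ 0.70273)
Add(I, p) = Add(2038335, Rational(2014973, 2867366)) = Rational(5844654490583, 2867366)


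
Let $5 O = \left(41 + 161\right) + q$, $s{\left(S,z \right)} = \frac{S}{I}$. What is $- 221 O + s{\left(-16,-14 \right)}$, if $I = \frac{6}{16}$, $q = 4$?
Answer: $- \frac{137218}{15} \approx -9147.9$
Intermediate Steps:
$I = \frac{3}{8}$ ($I = 6 \cdot \frac{1}{16} = \frac{3}{8} \approx 0.375$)
$s{\left(S,z \right)} = \frac{8 S}{3}$ ($s{\left(S,z \right)} = \frac{S}{\frac{3}{8}} = S \frac{8}{3} = \frac{8 S}{3}$)
$O = \frac{206}{5}$ ($O = \frac{\left(41 + 161\right) + 4}{5} = \frac{202 + 4}{5} = \frac{1}{5} \cdot 206 = \frac{206}{5} \approx 41.2$)
$- 221 O + s{\left(-16,-14 \right)} = \left(-221\right) \frac{206}{5} + \frac{8}{3} \left(-16\right) = - \frac{45526}{5} - \frac{128}{3} = - \frac{137218}{15}$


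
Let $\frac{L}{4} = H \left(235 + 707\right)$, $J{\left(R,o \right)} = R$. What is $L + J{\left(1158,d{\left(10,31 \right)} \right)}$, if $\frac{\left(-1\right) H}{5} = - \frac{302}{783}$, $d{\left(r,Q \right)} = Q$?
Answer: $\frac{2198798}{261} \approx 8424.5$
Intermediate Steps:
$H = \frac{1510}{783}$ ($H = - 5 \left(- \frac{302}{783}\right) = - 5 \left(\left(-302\right) \frac{1}{783}\right) = \left(-5\right) \left(- \frac{302}{783}\right) = \frac{1510}{783} \approx 1.9285$)
$L = \frac{1896560}{261}$ ($L = 4 \frac{1510 \left(235 + 707\right)}{783} = 4 \cdot \frac{1510}{783} \cdot 942 = 4 \cdot \frac{474140}{261} = \frac{1896560}{261} \approx 7266.5$)
$L + J{\left(1158,d{\left(10,31 \right)} \right)} = \frac{1896560}{261} + 1158 = \frac{2198798}{261}$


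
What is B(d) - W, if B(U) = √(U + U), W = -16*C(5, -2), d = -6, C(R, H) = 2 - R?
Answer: -48 + 2*I*√3 ≈ -48.0 + 3.4641*I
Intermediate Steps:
W = 48 (W = -16*(2 - 1*5) = -16*(2 - 5) = -16*(-3) = 48)
B(U) = √2*√U (B(U) = √(2*U) = √2*√U)
B(d) - W = √2*√(-6) - 1*48 = √2*(I*√6) - 48 = 2*I*√3 - 48 = -48 + 2*I*√3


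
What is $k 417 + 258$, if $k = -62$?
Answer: $-25596$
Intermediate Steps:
$k 417 + 258 = \left(-62\right) 417 + 258 = -25854 + 258 = -25596$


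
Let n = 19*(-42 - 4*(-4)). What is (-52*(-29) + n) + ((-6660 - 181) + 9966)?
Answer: 4139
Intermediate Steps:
n = -494 (n = 19*(-42 + 16) = 19*(-26) = -494)
(-52*(-29) + n) + ((-6660 - 181) + 9966) = (-52*(-29) - 494) + ((-6660 - 181) + 9966) = (1508 - 494) + (-6841 + 9966) = 1014 + 3125 = 4139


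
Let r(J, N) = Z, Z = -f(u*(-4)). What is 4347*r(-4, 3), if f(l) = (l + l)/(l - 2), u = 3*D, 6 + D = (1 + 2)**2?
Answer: -156492/19 ≈ -8236.4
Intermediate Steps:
D = 3 (D = -6 + (1 + 2)**2 = -6 + 3**2 = -6 + 9 = 3)
u = 9 (u = 3*3 = 9)
f(l) = 2*l/(-2 + l) (f(l) = (2*l)/(-2 + l) = 2*l/(-2 + l))
Z = -36/19 (Z = -2*9*(-4)/(-2 + 9*(-4)) = -2*(-36)/(-2 - 36) = -2*(-36)/(-38) = -2*(-36)*(-1)/38 = -1*36/19 = -36/19 ≈ -1.8947)
r(J, N) = -36/19
4347*r(-4, 3) = 4347*(-36/19) = -156492/19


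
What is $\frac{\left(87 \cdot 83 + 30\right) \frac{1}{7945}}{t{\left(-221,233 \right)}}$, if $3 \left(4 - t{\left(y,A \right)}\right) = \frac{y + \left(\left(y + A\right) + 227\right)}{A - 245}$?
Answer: $\frac{4834}{23835} \approx 0.20281$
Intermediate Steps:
$t{\left(y,A \right)} = 4 - \frac{227 + A + 2 y}{3 \left(-245 + A\right)}$ ($t{\left(y,A \right)} = 4 - \frac{\left(y + \left(\left(y + A\right) + 227\right)\right) \frac{1}{A - 245}}{3} = 4 - \frac{\left(y + \left(\left(A + y\right) + 227\right)\right) \frac{1}{-245 + A}}{3} = 4 - \frac{\left(y + \left(227 + A + y\right)\right) \frac{1}{-245 + A}}{3} = 4 - \frac{\left(227 + A + 2 y\right) \frac{1}{-245 + A}}{3} = 4 - \frac{\frac{1}{-245 + A} \left(227 + A + 2 y\right)}{3} = 4 - \frac{227 + A + 2 y}{3 \left(-245 + A\right)}$)
$\frac{\left(87 \cdot 83 + 30\right) \frac{1}{7945}}{t{\left(-221,233 \right)}} = \frac{\left(87 \cdot 83 + 30\right) \frac{1}{7945}}{\frac{1}{3} \frac{1}{-245 + 233} \left(-3167 - -442 + 11 \cdot 233\right)} = \frac{\left(7221 + 30\right) \frac{1}{7945}}{\frac{1}{3} \frac{1}{-12} \left(-3167 + 442 + 2563\right)} = \frac{7251 \cdot \frac{1}{7945}}{\frac{1}{3} \left(- \frac{1}{12}\right) \left(-162\right)} = \frac{7251}{7945 \cdot \frac{9}{2}} = \frac{7251}{7945} \cdot \frac{2}{9} = \frac{4834}{23835}$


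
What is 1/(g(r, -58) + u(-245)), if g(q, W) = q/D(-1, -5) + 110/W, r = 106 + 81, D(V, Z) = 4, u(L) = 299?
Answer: 116/39887 ≈ 0.0029082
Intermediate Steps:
r = 187
g(q, W) = 110/W + q/4 (g(q, W) = q/4 + 110/W = 110/W + q/4)
1/(g(r, -58) + u(-245)) = 1/((110/(-58) + (¼)*187) + 299) = 1/((110*(-1/58) + 187/4) + 299) = 1/((-55/29 + 187/4) + 299) = 1/(5203/116 + 299) = 1/(39887/116) = 116/39887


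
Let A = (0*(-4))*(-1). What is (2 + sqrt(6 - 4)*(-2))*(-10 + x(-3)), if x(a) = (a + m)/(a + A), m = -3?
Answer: -16 + 16*sqrt(2) ≈ 6.6274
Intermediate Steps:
A = 0 (A = 0*(-1) = 0)
x(a) = (-3 + a)/a (x(a) = (a - 3)/(a + 0) = (-3 + a)/a)
(2 + sqrt(6 - 4)*(-2))*(-10 + x(-3)) = (2 + sqrt(6 - 4)*(-2))*(-10 + (-3 - 3)/(-3)) = (2 + sqrt(2)*(-2))*(-10 - 1/3*(-6)) = (2 - 2*sqrt(2))*(-10 + 2) = (2 - 2*sqrt(2))*(-8) = -16 + 16*sqrt(2)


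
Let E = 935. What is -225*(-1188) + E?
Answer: 268235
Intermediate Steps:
-225*(-1188) + E = -225*(-1188) + 935 = 267300 + 935 = 268235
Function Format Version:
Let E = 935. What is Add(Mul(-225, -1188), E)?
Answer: 268235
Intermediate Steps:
Add(Mul(-225, -1188), E) = Add(Mul(-225, -1188), 935) = Add(267300, 935) = 268235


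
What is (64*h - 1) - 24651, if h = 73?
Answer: -19980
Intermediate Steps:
(64*h - 1) - 24651 = (64*73 - 1) - 24651 = (4672 - 1) - 24651 = 4671 - 24651 = -19980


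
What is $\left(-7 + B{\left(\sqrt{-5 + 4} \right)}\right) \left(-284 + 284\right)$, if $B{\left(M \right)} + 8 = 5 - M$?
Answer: $0$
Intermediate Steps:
$B{\left(M \right)} = -3 - M$ ($B{\left(M \right)} = -8 - \left(-5 + M\right) = -3 - M$)
$\left(-7 + B{\left(\sqrt{-5 + 4} \right)}\right) \left(-284 + 284\right) = \left(-7 - \left(3 + \sqrt{-5 + 4}\right)\right) \left(-284 + 284\right) = \left(-7 - \left(3 + \sqrt{-1}\right)\right) 0 = \left(-7 - \left(3 + i\right)\right) 0 = \left(-10 - i\right) 0 = 0$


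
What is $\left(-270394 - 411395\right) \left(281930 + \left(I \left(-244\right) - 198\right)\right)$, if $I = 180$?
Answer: $-162137605668$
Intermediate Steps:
$\left(-270394 - 411395\right) \left(281930 + \left(I \left(-244\right) - 198\right)\right) = \left(-270394 - 411395\right) \left(281930 + \left(180 \left(-244\right) - 198\right)\right) = - 681789 \left(281930 - 44118\right) = \left(-681789\right) 237812 = -162137605668$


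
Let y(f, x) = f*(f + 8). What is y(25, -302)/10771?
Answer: 825/10771 ≈ 0.076595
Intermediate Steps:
y(f, x) = f*(8 + f)
y(25, -302)/10771 = (25*(8 + 25))/10771 = (25*33)*(1/10771) = 825*(1/10771) = 825/10771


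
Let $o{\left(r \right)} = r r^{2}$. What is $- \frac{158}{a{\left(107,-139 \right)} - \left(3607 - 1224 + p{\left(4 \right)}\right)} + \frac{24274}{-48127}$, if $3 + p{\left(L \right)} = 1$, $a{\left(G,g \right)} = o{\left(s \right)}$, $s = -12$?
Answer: $- \frac{92137800}{197753843} \approx -0.46592$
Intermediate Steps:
$o{\left(r \right)} = r^{3}$
$a{\left(G,g \right)} = -1728$ ($a{\left(G,g \right)} = \left(-12\right)^{3} = -1728$)
$p{\left(L \right)} = -2$ ($p{\left(L \right)} = -3 + 1 = -2$)
$- \frac{158}{a{\left(107,-139 \right)} - \left(3607 - 1224 + p{\left(4 \right)}\right)} + \frac{24274}{-48127} = - \frac{158}{-1728 + \left(2026 - \left(\left(-2 + 36 \left(-34\right)\right) + 5633\right)\right)} + \frac{24274}{-48127} = - \frac{158}{-1728 + \left(2026 - \left(\left(-2 - 1224\right) + 5633\right)\right)} + 24274 \left(- \frac{1}{48127}\right) = - \frac{158}{-1728 + \left(2026 - \left(-1226 + 5633\right)\right)} - \frac{24274}{48127} = - \frac{158}{-1728 + \left(2026 - 4407\right)} - \frac{24274}{48127} = - \frac{158}{-1728 - 2381} - \frac{24274}{48127} = - \frac{158}{-4109} - \frac{24274}{48127} = \left(-158\right) \left(- \frac{1}{4109}\right) - \frac{24274}{48127} = \frac{158}{4109} - \frac{24274}{48127} = - \frac{92137800}{197753843}$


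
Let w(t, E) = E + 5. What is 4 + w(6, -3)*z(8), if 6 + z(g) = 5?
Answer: 2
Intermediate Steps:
z(g) = -1 (z(g) = -6 + 5 = -1)
w(t, E) = 5 + E
4 + w(6, -3)*z(8) = 4 + (5 - 3)*(-1) = 4 + 2*(-1) = 4 - 2 = 2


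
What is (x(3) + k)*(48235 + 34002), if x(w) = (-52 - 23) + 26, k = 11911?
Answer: 975495294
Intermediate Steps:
x(w) = -49 (x(w) = -75 + 26 = -49)
(x(3) + k)*(48235 + 34002) = (-49 + 11911)*(48235 + 34002) = 11862*82237 = 975495294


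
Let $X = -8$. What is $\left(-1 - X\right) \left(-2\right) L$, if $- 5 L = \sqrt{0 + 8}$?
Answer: $\frac{28 \sqrt{2}}{5} \approx 7.9196$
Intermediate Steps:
$L = - \frac{2 \sqrt{2}}{5}$ ($L = - \frac{\sqrt{0 + 8}}{5} = - \frac{\sqrt{8}}{5} = - \frac{2 \sqrt{2}}{5} \approx -0.56569$)
$\left(-1 - X\right) \left(-2\right) L = \left(-1 - -8\right) \left(-2\right) \left(- \frac{2 \sqrt{2}}{5}\right) = \left(-1 + 8\right) \left(-2\right) \left(- \frac{2 \sqrt{2}}{5}\right) = 7 \left(-2\right) \left(- \frac{2 \sqrt{2}}{5}\right) = - 14 \left(- \frac{2 \sqrt{2}}{5}\right) = \frac{28 \sqrt{2}}{5}$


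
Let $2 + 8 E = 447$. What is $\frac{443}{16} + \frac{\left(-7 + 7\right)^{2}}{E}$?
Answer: $\frac{443}{16} \approx 27.688$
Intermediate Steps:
$E = \frac{445}{8}$ ($E = - \frac{1}{4} + \frac{1}{8} \cdot 447 = - \frac{1}{4} + \frac{447}{8} = \frac{445}{8} \approx 55.625$)
$\frac{443}{16} + \frac{\left(-7 + 7\right)^{2}}{E} = \frac{443}{16} + \frac{\left(-7 + 7\right)^{2}}{\frac{445}{8}} = 443 \cdot \frac{1}{16} + 0^{2} \cdot \frac{8}{445} = \frac{443}{16} + 0 \cdot \frac{8}{445} = \frac{443}{16} + 0 = \frac{443}{16}$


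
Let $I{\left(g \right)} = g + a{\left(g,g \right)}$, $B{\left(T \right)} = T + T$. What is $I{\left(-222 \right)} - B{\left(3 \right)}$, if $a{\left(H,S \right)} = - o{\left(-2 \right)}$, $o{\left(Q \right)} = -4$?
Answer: $-224$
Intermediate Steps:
$B{\left(T \right)} = 2 T$
$a{\left(H,S \right)} = 4$ ($a{\left(H,S \right)} = \left(-1\right) \left(-4\right) = 4$)
$I{\left(g \right)} = 4 + g$ ($I{\left(g \right)} = g + 4 = 4 + g$)
$I{\left(-222 \right)} - B{\left(3 \right)} = \left(4 - 222\right) - 2 \cdot 3 = -218 - 6 = -224$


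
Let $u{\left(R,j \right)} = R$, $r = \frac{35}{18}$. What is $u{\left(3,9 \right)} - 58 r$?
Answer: $- \frac{988}{9} \approx -109.78$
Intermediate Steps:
$r = \frac{35}{18}$ ($r = 35 \cdot \frac{1}{18} = \frac{35}{18} \approx 1.9444$)
$u{\left(3,9 \right)} - 58 r = 3 - \frac{1015}{9} = - \frac{988}{9}$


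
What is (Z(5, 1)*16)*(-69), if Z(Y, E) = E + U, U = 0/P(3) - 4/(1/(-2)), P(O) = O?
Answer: -9936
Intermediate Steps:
U = 8 (U = 0/3 - 4/(1/(-2)) = 0*(1/3) - 4/(-1/2) = 0 - 4*(-2) = 0 + 8 = 8)
Z(Y, E) = 8 + E (Z(Y, E) = E + 8 = 8 + E)
(Z(5, 1)*16)*(-69) = ((8 + 1)*16)*(-69) = (9*16)*(-69) = 144*(-69) = -9936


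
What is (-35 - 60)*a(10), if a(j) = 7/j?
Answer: -133/2 ≈ -66.500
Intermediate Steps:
(-35 - 60)*a(10) = (-35 - 60)*(7/10) = -665/10 = -95*7/10 = -133/2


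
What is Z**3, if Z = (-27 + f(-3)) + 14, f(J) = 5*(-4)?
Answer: -35937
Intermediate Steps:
f(J) = -20
Z = -33 (Z = (-27 - 20) + 14 = -47 + 14 = -33)
Z**3 = (-33)**3 = -35937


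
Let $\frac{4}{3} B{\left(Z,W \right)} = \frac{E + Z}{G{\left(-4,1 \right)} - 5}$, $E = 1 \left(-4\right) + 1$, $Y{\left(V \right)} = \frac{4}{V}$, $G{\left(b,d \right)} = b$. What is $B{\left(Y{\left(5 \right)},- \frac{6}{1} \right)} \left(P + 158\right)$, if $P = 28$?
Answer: $\frac{341}{10} \approx 34.1$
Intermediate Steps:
$E = -3$ ($E = -4 + 1 = -3$)
$B{\left(Z,W \right)} = \frac{1}{4} - \frac{Z}{12}$ ($B{\left(Z,W \right)} = \frac{3 \frac{-3 + Z}{-4 - 5}}{4} = \frac{3 \frac{-3 + Z}{-9}}{4} = \frac{3 \left(-3 + Z\right) \left(- \frac{1}{9}\right)}{4} = \frac{3 \left(\frac{1}{3} - \frac{Z}{9}\right)}{4} = \frac{1}{4} - \frac{Z}{12}$)
$B{\left(Y{\left(5 \right)},- \frac{6}{1} \right)} \left(P + 158\right) = \left(\frac{1}{4} - \frac{4 \cdot \frac{1}{5}}{12}\right) \left(28 + 158\right) = \left(\frac{1}{4} - \frac{4 \cdot \frac{1}{5}}{12}\right) 186 = \left(\frac{1}{4} - \frac{1}{15}\right) 186 = \frac{11}{60} \cdot 186 = \frac{341}{10}$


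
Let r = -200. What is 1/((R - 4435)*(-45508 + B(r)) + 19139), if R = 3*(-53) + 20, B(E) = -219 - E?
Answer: 1/208259637 ≈ 4.8017e-9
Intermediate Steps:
R = -139 (R = -159 + 20 = -139)
1/((R - 4435)*(-45508 + B(r)) + 19139) = 1/((-139 - 4435)*(-45508 + (-219 - 1*(-200))) + 19139) = 1/(-4574*(-45508 + (-219 + 200)) + 19139) = 1/(-4574*(-45508 - 19) + 19139) = 1/(-4574*(-45527) + 19139) = 1/(208240498 + 19139) = 1/208259637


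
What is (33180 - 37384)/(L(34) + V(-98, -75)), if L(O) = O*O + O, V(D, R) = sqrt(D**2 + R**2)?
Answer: -5002760/1400871 + 4204*sqrt(15229)/1400871 ≈ -3.2008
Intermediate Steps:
L(O) = O + O**2 (L(O) = O**2 + O = O + O**2)
(33180 - 37384)/(L(34) + V(-98, -75)) = (33180 - 37384)/(34*(1 + 34) + sqrt((-98)**2 + (-75)**2)) = -4204/(34*35 + sqrt(9604 + 5625)) = -4204/(1190 + sqrt(15229))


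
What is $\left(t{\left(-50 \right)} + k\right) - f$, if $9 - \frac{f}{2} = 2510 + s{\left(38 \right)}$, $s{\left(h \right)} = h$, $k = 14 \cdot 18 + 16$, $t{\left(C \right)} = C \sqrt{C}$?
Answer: $5346 - 250 i \sqrt{2} \approx 5346.0 - 353.55 i$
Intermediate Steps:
$t{\left(C \right)} = C^{\frac{3}{2}}$
$k = 268$ ($k = 252 + 16 = 268$)
$f = -5078$ ($f = 18 - 2 \left(2510 + 38\right) = 18 - 5096 = -5078$)
$\left(t{\left(-50 \right)} + k\right) - f = \left(\left(-50\right)^{\frac{3}{2}} + 268\right) - -5078 = \left(- 250 i \sqrt{2} + 268\right) + 5078 = \left(268 - 250 i \sqrt{2}\right) + 5078 = 5346 - 250 i \sqrt{2}$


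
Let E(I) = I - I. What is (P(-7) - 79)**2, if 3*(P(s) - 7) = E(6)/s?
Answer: 5184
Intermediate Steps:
E(I) = 0
P(s) = 7 (P(s) = 7 + (0/s)/3 = 7 + (1/3)*0 = 7 + 0 = 7)
(P(-7) - 79)**2 = (7 - 79)**2 = (-72)**2 = 5184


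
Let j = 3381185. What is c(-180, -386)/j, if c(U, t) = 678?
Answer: 678/3381185 ≈ 0.00020052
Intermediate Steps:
c(-180, -386)/j = 678/3381185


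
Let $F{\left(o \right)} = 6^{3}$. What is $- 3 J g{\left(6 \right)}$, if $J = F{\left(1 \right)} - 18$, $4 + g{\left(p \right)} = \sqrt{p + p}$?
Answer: $2376 - 1188 \sqrt{3} \approx 318.32$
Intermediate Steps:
$F{\left(o \right)} = 216$
$g{\left(p \right)} = -4 + \sqrt{2} \sqrt{p}$ ($g{\left(p \right)} = -4 + \sqrt{p + p} = -4 + \sqrt{2 p} = -4 + \sqrt{2} \sqrt{p}$)
$J = 198$ ($J = 216 - 18 = 198$)
$- 3 J g{\left(6 \right)} = \left(-3\right) 198 \left(-4 + \sqrt{2} \sqrt{6}\right) = - 594 \left(-4 + 2 \sqrt{3}\right) = 2376 - 1188 \sqrt{3}$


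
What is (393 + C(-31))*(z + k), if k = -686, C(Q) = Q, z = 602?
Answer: -30408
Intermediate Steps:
(393 + C(-31))*(z + k) = (393 - 31)*(602 - 686) = 362*(-84) = -30408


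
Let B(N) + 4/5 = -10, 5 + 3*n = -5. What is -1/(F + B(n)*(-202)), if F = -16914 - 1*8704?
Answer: 5/117182 ≈ 4.2669e-5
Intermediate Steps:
n = -10/3 (n = -5/3 + (⅓)*(-5) = -5/3 - 5/3 = -10/3 ≈ -3.3333)
B(N) = -54/5 (B(N) = -⅘ - 10 = -54/5)
F = -25618 (F = -16914 - 8704 = -25618)
-1/(F + B(n)*(-202)) = -1/(-25618 - 54/5*(-202)) = -1/(-25618 + 10908/5) = -1/(-117182/5) = -1*(-5/117182) = 5/117182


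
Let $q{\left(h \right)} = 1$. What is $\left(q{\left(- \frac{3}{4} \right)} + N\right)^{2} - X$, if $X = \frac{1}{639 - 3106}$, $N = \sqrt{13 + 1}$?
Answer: $\frac{37006}{2467} + 2 \sqrt{14} \approx 22.484$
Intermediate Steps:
$N = \sqrt{14} \approx 3.7417$
$X = - \frac{1}{2467}$ ($X = \frac{1}{-2467} = - \frac{1}{2467} \approx -0.00040535$)
$\left(q{\left(- \frac{3}{4} \right)} + N\right)^{2} - X = \left(1 + \sqrt{14}\right)^{2} - - \frac{1}{2467} = \left(1 + \sqrt{14}\right)^{2} + \frac{1}{2467} = \frac{1}{2467} + \left(1 + \sqrt{14}\right)^{2}$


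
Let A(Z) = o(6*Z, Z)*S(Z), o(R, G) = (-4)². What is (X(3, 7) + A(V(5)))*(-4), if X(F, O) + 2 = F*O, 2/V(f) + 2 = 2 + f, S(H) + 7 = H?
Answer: 1732/5 ≈ 346.40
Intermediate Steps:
S(H) = -7 + H
V(f) = 2/f (V(f) = 2/(-2 + (2 + f)) = 2/f)
o(R, G) = 16
X(F, O) = -2 + F*O
A(Z) = -112 + 16*Z (A(Z) = 16*(-7 + Z) = -112 + 16*Z)
(X(3, 7) + A(V(5)))*(-4) = ((-2 + 3*7) + (-112 + 16*(2/5)))*(-4) = ((-2 + 21) + (-112 + 16*(2*(⅕))))*(-4) = (19 + (-112 + 16*(⅖)))*(-4) = (19 + (-112 + 32/5))*(-4) = (19 - 528/5)*(-4) = -433/5*(-4) = 1732/5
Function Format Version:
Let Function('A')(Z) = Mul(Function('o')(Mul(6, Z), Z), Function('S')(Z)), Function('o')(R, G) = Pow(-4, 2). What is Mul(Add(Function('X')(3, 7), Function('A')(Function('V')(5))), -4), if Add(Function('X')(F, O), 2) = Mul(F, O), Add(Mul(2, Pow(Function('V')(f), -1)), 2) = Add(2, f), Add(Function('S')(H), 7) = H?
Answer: Rational(1732, 5) ≈ 346.40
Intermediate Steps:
Function('S')(H) = Add(-7, H)
Function('V')(f) = Mul(2, Pow(f, -1)) (Function('V')(f) = Mul(2, Pow(Add(-2, Add(2, f)), -1)) = Mul(2, Pow(f, -1)))
Function('o')(R, G) = 16
Function('X')(F, O) = Add(-2, Mul(F, O))
Function('A')(Z) = Add(-112, Mul(16, Z)) (Function('A')(Z) = Mul(16, Add(-7, Z)) = Add(-112, Mul(16, Z)))
Mul(Add(Function('X')(3, 7), Function('A')(Function('V')(5))), -4) = Mul(Add(Add(-2, Mul(3, 7)), Add(-112, Mul(16, Mul(2, Pow(5, -1))))), -4) = Mul(Add(Add(-2, 21), Add(-112, Mul(16, Mul(2, Rational(1, 5))))), -4) = Mul(Add(19, Add(-112, Mul(16, Rational(2, 5)))), -4) = Mul(Add(19, Add(-112, Rational(32, 5))), -4) = Mul(Add(19, Rational(-528, 5)), -4) = Mul(Rational(-433, 5), -4) = Rational(1732, 5)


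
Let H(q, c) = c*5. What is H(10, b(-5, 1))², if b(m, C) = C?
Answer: 25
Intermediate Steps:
H(q, c) = 5*c
H(10, b(-5, 1))² = (5*1)² = 5² = 25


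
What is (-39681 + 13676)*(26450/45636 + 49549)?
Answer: -29401833093535/22818 ≈ -1.2885e+9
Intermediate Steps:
(-39681 + 13676)*(26450/45636 + 49549) = -26005*(26450*(1/45636) + 49549) = -26005*(13225/22818 + 49549) = -26005*1130622307/22818 = -29401833093535/22818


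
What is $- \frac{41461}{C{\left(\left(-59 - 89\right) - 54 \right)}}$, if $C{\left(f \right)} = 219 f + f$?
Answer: $\frac{41461}{44440} \approx 0.93297$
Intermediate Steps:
$C{\left(f \right)} = 220 f$
$- \frac{41461}{C{\left(\left(-59 - 89\right) - 54 \right)}} = - \frac{41461}{220 \left(\left(-59 - 89\right) - 54\right)} = - \frac{41461}{220 \left(-148 - 54\right)} = - \frac{41461}{220 \left(-202\right)} = - \frac{41461}{-44440} = \left(-41461\right) \left(- \frac{1}{44440}\right) = \frac{41461}{44440}$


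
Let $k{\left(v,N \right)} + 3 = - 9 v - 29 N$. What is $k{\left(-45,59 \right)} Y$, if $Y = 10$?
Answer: $-13090$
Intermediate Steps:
$k{\left(v,N \right)} = -3 - 29 N - 9 v$ ($k{\left(v,N \right)} = -3 - \left(9 v + 29 N\right) = -3 - 29 N - 9 v$)
$k{\left(-45,59 \right)} Y = \left(-3 - 1711 - -405\right) 10 = \left(-3 - 1711 + 405\right) 10 = \left(-1309\right) 10 = -13090$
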